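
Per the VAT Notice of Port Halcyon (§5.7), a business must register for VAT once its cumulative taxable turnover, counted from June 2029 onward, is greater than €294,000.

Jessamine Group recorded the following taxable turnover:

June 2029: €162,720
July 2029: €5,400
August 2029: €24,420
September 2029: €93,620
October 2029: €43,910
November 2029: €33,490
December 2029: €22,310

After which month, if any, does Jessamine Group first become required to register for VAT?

October 2029

Through June 2029: €162,720
Through July 2029: €168,120
Through August 2029: €192,540
Through September 2029: €286,160
Through October 2029: €330,070 ← exceeds threshold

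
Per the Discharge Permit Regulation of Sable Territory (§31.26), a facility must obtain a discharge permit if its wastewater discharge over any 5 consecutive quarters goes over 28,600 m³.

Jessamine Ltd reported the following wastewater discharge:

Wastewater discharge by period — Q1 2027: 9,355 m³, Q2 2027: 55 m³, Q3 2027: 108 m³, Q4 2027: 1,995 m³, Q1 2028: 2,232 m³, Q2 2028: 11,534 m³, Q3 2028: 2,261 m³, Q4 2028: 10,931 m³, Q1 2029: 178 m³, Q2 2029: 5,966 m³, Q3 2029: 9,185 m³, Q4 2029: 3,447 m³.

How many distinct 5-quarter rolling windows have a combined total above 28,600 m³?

Q1 2027–Q1 2028: 9,355 m³ + 55 m³ + 108 m³ + 1,995 m³ + 2,232 m³ = 13,745 m³ (under)
Q2 2027–Q2 2028: 55 m³ + 108 m³ + 1,995 m³ + 2,232 m³ + 11,534 m³ = 15,924 m³ (under)
Q3 2027–Q3 2028: 108 m³ + 1,995 m³ + 2,232 m³ + 11,534 m³ + 2,261 m³ = 18,130 m³ (under)
Q4 2027–Q4 2028: 1,995 m³ + 2,232 m³ + 11,534 m³ + 2,261 m³ + 10,931 m³ = 28,953 m³ (over)
Q1 2028–Q1 2029: 2,232 m³ + 11,534 m³ + 2,261 m³ + 10,931 m³ + 178 m³ = 27,136 m³ (under)
Q2 2028–Q2 2029: 11,534 m³ + 2,261 m³ + 10,931 m³ + 178 m³ + 5,966 m³ = 30,870 m³ (over)
Q3 2028–Q3 2029: 2,261 m³ + 10,931 m³ + 178 m³ + 5,966 m³ + 9,185 m³ = 28,521 m³ (under)
Q4 2028–Q4 2029: 10,931 m³ + 178 m³ + 5,966 m³ + 9,185 m³ + 3,447 m³ = 29,707 m³ (over)
3 windows exceed the threshold.

3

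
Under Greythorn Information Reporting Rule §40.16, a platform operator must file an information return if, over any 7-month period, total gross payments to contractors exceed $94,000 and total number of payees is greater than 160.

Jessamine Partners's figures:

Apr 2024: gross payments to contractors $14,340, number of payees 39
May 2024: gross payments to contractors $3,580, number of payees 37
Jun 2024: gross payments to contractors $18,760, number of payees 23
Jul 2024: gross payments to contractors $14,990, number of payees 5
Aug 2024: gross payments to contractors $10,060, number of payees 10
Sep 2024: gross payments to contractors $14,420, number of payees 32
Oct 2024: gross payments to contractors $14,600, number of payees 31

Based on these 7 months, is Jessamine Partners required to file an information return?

No

Total gross payments to contractors: $14,340 + $3,580 + $18,760 + $14,990 + $10,060 + $14,420 + $14,600 = $90,750 (≤ $94,000).
Total number of payees: 39 + 37 + 23 + 5 + 10 + 32 + 31 = 177 (> 160).
The test is 'and': the rule requires both, and at least one is not exceeded.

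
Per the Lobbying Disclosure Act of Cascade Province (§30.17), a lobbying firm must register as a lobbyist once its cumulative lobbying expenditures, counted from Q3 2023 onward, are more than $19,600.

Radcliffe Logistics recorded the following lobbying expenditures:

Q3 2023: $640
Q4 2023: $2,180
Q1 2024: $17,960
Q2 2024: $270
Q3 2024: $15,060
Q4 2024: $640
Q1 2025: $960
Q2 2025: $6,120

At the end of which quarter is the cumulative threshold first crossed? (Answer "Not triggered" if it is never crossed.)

Through Q3 2023: $640
Through Q4 2023: $2,820
Through Q1 2024: $20,780 ← exceeds threshold

Q1 2024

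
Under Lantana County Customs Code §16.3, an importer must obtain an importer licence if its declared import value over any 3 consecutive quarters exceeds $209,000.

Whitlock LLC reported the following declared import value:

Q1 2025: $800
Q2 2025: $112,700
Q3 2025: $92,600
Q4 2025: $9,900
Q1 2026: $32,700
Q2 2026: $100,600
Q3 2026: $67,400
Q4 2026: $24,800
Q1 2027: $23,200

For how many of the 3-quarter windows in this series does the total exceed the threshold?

Q1 2025–Q3 2025: $800 + $112,700 + $92,600 = $206,100 (under)
Q2 2025–Q4 2025: $112,700 + $92,600 + $9,900 = $215,200 (over)
Q3 2025–Q1 2026: $92,600 + $9,900 + $32,700 = $135,200 (under)
Q4 2025–Q2 2026: $9,900 + $32,700 + $100,600 = $143,200 (under)
Q1 2026–Q3 2026: $32,700 + $100,600 + $67,400 = $200,700 (under)
Q2 2026–Q4 2026: $100,600 + $67,400 + $24,800 = $192,800 (under)
Q3 2026–Q1 2027: $67,400 + $24,800 + $23,200 = $115,400 (under)
1 window exceeds the threshold.

1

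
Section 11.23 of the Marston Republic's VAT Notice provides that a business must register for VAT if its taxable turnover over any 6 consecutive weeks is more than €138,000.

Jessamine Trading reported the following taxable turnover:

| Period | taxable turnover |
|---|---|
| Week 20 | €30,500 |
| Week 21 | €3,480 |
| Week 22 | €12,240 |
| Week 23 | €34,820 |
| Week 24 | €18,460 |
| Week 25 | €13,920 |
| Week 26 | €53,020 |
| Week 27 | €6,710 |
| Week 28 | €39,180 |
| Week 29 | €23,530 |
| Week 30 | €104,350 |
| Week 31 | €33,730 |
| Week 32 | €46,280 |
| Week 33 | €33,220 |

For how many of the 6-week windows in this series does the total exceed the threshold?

7

Week 20–Week 25: €30,500 + €3,480 + €12,240 + €34,820 + €18,460 + €13,920 = €113,420 (under)
Week 21–Week 26: €3,480 + €12,240 + €34,820 + €18,460 + €13,920 + €53,020 = €135,940 (under)
Week 22–Week 27: €12,240 + €34,820 + €18,460 + €13,920 + €53,020 + €6,710 = €139,170 (over)
Week 23–Week 28: €34,820 + €18,460 + €13,920 + €53,020 + €6,710 + €39,180 = €166,110 (over)
Week 24–Week 29: €18,460 + €13,920 + €53,020 + €6,710 + €39,180 + €23,530 = €154,820 (over)
Week 25–Week 30: €13,920 + €53,020 + €6,710 + €39,180 + €23,530 + €104,350 = €240,710 (over)
Week 26–Week 31: €53,020 + €6,710 + €39,180 + €23,530 + €104,350 + €33,730 = €260,520 (over)
Week 27–Week 32: €6,710 + €39,180 + €23,530 + €104,350 + €33,730 + €46,280 = €253,780 (over)
Week 28–Week 33: €39,180 + €23,530 + €104,350 + €33,730 + €46,280 + €33,220 = €280,290 (over)
7 windows exceed the threshold.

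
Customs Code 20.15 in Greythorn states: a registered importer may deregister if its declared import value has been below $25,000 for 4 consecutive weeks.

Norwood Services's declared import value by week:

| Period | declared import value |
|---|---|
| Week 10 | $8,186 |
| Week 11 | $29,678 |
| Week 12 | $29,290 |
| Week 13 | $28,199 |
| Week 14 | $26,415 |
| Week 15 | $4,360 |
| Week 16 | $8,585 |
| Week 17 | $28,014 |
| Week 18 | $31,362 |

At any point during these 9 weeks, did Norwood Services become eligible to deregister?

Weeks below $25,000: Week 10, Week 15, Week 16.
Longest run of consecutive weeks below the threshold: 2.
2 < 4, so Norwood Services never became eligible.

No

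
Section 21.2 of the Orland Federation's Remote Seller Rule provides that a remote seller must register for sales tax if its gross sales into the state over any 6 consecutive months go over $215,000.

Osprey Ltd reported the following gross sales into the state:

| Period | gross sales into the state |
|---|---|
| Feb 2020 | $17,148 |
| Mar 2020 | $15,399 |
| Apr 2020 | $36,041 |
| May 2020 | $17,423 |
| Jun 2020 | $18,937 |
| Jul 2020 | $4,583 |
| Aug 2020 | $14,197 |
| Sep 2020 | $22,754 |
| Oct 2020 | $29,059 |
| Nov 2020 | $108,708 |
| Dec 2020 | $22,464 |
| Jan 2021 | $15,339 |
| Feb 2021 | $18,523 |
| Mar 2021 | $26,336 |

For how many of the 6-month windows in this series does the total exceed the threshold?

Feb 2020–Jul 2020: $17,148 + $15,399 + $36,041 + $17,423 + $18,937 + $4,583 = $109,531 (under)
Mar 2020–Aug 2020: $15,399 + $36,041 + $17,423 + $18,937 + $4,583 + $14,197 = $106,580 (under)
Apr 2020–Sep 2020: $36,041 + $17,423 + $18,937 + $4,583 + $14,197 + $22,754 = $113,935 (under)
May 2020–Oct 2020: $17,423 + $18,937 + $4,583 + $14,197 + $22,754 + $29,059 = $106,953 (under)
Jun 2020–Nov 2020: $18,937 + $4,583 + $14,197 + $22,754 + $29,059 + $108,708 = $198,238 (under)
Jul 2020–Dec 2020: $4,583 + $14,197 + $22,754 + $29,059 + $108,708 + $22,464 = $201,765 (under)
Aug 2020–Jan 2021: $14,197 + $22,754 + $29,059 + $108,708 + $22,464 + $15,339 = $212,521 (under)
Sep 2020–Feb 2021: $22,754 + $29,059 + $108,708 + $22,464 + $15,339 + $18,523 = $216,847 (over)
Oct 2020–Mar 2021: $29,059 + $108,708 + $22,464 + $15,339 + $18,523 + $26,336 = $220,429 (over)
2 windows exceed the threshold.

2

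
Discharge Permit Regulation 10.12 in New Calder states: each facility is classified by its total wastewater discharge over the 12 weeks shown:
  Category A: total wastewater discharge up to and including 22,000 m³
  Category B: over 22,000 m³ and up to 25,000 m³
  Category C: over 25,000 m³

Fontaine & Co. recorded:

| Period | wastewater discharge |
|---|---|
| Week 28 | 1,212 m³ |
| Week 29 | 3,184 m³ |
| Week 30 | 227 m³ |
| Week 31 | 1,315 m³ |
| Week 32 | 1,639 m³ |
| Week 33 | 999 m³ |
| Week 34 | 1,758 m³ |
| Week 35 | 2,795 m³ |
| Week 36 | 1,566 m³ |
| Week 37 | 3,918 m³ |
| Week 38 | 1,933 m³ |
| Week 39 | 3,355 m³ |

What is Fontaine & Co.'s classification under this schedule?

Total wastewater discharge: 1,212 m³ + 3,184 m³ + 227 m³ + 1,315 m³ + 1,639 m³ + 999 m³ + 1,758 m³ + 2,795 m³ + 1,566 m³ + 3,918 m³ + 1,933 m³ + 3,355 m³ = 23,901 m³.
22,000 m³ < 23,901 m³ ≤ 25,000 m³, so Category B applies.

Category B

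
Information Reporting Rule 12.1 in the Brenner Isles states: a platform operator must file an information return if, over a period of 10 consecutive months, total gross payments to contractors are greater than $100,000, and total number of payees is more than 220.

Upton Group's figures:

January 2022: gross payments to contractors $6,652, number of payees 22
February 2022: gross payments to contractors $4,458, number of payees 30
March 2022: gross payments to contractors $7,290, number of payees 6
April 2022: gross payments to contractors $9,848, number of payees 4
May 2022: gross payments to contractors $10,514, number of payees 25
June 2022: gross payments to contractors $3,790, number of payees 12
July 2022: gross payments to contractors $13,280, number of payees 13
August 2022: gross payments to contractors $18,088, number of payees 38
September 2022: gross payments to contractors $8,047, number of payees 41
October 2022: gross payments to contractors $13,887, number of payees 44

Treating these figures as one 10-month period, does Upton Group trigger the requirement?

No

Total gross payments to contractors: $6,652 + $4,458 + $7,290 + $9,848 + $10,514 + $3,790 + $13,280 + $18,088 + $8,047 + $13,887 = $95,854 (≤ $100,000).
Total number of payees: 22 + 30 + 6 + 4 + 25 + 12 + 13 + 38 + 41 + 44 = 235 (> 220).
The test is 'and': the rule requires both, and at least one is not exceeded.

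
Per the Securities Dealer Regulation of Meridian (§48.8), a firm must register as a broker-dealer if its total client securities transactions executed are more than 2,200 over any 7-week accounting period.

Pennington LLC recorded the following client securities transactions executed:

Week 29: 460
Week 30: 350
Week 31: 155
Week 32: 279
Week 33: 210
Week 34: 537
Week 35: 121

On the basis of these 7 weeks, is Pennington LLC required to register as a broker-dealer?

Total client securities transactions executed: 460 + 350 + 155 + 279 + 210 + 537 + 121 = 2,112.
2,112 ≤ 2,200, so the threshold is not exceeded.

No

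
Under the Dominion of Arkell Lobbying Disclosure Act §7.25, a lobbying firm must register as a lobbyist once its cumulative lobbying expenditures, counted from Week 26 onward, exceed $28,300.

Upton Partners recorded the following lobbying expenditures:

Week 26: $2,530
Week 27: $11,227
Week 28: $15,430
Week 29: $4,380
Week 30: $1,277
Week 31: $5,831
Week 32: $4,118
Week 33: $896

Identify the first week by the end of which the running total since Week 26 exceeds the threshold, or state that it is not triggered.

Through Week 26: $2,530
Through Week 27: $13,757
Through Week 28: $29,187 ← exceeds threshold

Week 28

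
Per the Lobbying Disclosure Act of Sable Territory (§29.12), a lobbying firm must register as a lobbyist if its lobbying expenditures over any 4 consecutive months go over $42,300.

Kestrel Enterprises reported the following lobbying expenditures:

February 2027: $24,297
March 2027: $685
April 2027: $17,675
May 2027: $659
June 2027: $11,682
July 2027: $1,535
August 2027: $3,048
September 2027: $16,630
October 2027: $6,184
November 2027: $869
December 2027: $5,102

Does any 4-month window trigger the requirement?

Yes

February 2027–May 2027: $24,297 + $685 + $17,675 + $659 = $43,316 (over)
March 2027–June 2027: $685 + $17,675 + $659 + $11,682 = $30,701 (under)
April 2027–July 2027: $17,675 + $659 + $11,682 + $1,535 = $31,551 (under)
May 2027–August 2027: $659 + $11,682 + $1,535 + $3,048 = $16,924 (under)
June 2027–September 2027: $11,682 + $1,535 + $3,048 + $16,630 = $32,895 (under)
July 2027–October 2027: $1,535 + $3,048 + $16,630 + $6,184 = $27,397 (under)
August 2027–November 2027: $3,048 + $16,630 + $6,184 + $869 = $26,731 (under)
September 2027–December 2027: $16,630 + $6,184 + $869 + $5,102 = $28,785 (under)
At least one window exceeds $42,300.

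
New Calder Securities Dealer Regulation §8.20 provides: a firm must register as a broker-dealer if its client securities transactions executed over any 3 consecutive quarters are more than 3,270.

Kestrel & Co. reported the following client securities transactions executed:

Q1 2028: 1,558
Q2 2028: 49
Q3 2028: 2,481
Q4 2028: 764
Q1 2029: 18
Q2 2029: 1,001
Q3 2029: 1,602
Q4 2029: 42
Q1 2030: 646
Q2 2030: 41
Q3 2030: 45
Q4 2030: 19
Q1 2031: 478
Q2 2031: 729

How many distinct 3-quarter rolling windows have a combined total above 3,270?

Q1 2028–Q3 2028: 1,558 + 49 + 2,481 = 4,088 (over)
Q2 2028–Q4 2028: 49 + 2,481 + 764 = 3,294 (over)
Q3 2028–Q1 2029: 2,481 + 764 + 18 = 3,263 (under)
Q4 2028–Q2 2029: 764 + 18 + 1,001 = 1,783 (under)
Q1 2029–Q3 2029: 18 + 1,001 + 1,602 = 2,621 (under)
Q2 2029–Q4 2029: 1,001 + 1,602 + 42 = 2,645 (under)
Q3 2029–Q1 2030: 1,602 + 42 + 646 = 2,290 (under)
Q4 2029–Q2 2030: 42 + 646 + 41 = 729 (under)
Q1 2030–Q3 2030: 646 + 41 + 45 = 732 (under)
Q2 2030–Q4 2030: 41 + 45 + 19 = 105 (under)
Q3 2030–Q1 2031: 45 + 19 + 478 = 542 (under)
Q4 2030–Q2 2031: 19 + 478 + 729 = 1,226 (under)
2 windows exceed the threshold.

2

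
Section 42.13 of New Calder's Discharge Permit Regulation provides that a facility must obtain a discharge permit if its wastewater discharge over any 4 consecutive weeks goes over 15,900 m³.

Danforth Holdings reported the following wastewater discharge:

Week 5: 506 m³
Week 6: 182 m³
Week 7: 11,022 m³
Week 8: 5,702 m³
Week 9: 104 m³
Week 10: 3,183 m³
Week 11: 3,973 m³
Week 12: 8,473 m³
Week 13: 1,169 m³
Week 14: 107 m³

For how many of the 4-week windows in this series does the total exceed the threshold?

Week 5–Week 8: 506 m³ + 182 m³ + 11,022 m³ + 5,702 m³ = 17,412 m³ (over)
Week 6–Week 9: 182 m³ + 11,022 m³ + 5,702 m³ + 104 m³ = 17,010 m³ (over)
Week 7–Week 10: 11,022 m³ + 5,702 m³ + 104 m³ + 3,183 m³ = 20,011 m³ (over)
Week 8–Week 11: 5,702 m³ + 104 m³ + 3,183 m³ + 3,973 m³ = 12,962 m³ (under)
Week 9–Week 12: 104 m³ + 3,183 m³ + 3,973 m³ + 8,473 m³ = 15,733 m³ (under)
Week 10–Week 13: 3,183 m³ + 3,973 m³ + 8,473 m³ + 1,169 m³ = 16,798 m³ (over)
Week 11–Week 14: 3,973 m³ + 8,473 m³ + 1,169 m³ + 107 m³ = 13,722 m³ (under)
4 windows exceed the threshold.

4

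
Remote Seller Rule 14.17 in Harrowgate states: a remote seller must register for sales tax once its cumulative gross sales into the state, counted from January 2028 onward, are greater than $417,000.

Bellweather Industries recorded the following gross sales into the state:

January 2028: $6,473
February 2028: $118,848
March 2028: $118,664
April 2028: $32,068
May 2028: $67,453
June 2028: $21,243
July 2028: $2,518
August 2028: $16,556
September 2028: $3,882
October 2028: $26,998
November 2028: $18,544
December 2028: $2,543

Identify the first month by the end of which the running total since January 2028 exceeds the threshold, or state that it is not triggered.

Through January 2028: $6,473
Through February 2028: $125,321
Through March 2028: $243,985
Through April 2028: $276,053
Through May 2028: $343,506
Through June 2028: $364,749
Through July 2028: $367,267
Through August 2028: $383,823
Through September 2028: $387,705
Through October 2028: $414,703
Through November 2028: $433,247 ← exceeds threshold

November 2028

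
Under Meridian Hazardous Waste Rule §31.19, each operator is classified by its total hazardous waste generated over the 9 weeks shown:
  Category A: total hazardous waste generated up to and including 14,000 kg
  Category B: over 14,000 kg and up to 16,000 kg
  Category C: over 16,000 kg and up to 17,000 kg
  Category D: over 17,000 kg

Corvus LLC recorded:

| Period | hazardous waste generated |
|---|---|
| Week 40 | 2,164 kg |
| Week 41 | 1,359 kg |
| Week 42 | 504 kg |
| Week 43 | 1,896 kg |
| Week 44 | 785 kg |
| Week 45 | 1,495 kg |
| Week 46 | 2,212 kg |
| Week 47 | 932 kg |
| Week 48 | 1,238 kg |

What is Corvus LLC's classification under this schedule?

Category A

Total hazardous waste generated: 2,164 kg + 1,359 kg + 504 kg + 1,896 kg + 785 kg + 1,495 kg + 2,212 kg + 932 kg + 1,238 kg = 12,585 kg.
12,585 kg ≤ 14,000 kg, so Category A applies.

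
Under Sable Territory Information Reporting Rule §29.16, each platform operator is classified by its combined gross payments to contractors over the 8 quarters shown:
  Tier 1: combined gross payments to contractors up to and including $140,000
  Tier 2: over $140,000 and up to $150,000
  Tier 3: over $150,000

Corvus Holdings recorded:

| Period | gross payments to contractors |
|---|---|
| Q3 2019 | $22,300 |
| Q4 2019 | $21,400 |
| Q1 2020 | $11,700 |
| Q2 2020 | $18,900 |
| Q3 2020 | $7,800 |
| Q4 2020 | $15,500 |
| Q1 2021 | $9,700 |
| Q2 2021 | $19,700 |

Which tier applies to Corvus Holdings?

Tier 1

Combined gross payments to contractors: $22,300 + $21,400 + $11,700 + $18,900 + $7,800 + $15,500 + $9,700 + $19,700 = $127,000.
$127,000 ≤ $140,000, so Tier 1 applies.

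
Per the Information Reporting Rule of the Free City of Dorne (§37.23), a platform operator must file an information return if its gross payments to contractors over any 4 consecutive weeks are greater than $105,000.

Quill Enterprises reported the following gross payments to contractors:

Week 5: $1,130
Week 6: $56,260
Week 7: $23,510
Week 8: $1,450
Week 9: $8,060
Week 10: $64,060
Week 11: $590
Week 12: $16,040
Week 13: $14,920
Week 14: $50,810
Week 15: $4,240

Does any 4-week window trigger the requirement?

Week 5–Week 8: $1,130 + $56,260 + $23,510 + $1,450 = $82,350 (under)
Week 6–Week 9: $56,260 + $23,510 + $1,450 + $8,060 = $89,280 (under)
Week 7–Week 10: $23,510 + $1,450 + $8,060 + $64,060 = $97,080 (under)
Week 8–Week 11: $1,450 + $8,060 + $64,060 + $590 = $74,160 (under)
Week 9–Week 12: $8,060 + $64,060 + $590 + $16,040 = $88,750 (under)
Week 10–Week 13: $64,060 + $590 + $16,040 + $14,920 = $95,610 (under)
Week 11–Week 14: $590 + $16,040 + $14,920 + $50,810 = $82,360 (under)
Week 12–Week 15: $16,040 + $14,920 + $50,810 + $4,240 = $86,010 (under)
No window exceeds $105,000.

No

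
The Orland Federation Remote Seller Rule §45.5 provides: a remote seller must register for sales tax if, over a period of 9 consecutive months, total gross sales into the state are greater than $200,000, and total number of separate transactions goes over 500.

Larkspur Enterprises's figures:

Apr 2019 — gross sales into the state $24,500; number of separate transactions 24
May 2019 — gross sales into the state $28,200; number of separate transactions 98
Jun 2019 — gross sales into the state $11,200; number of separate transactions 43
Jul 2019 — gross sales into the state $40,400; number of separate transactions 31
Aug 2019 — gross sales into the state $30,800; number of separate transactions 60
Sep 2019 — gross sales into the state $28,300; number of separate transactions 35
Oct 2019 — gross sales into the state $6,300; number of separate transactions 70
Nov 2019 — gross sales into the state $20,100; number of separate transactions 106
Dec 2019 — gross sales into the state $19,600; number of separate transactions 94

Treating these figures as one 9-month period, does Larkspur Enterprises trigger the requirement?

Total gross sales into the state: $24,500 + $28,200 + $11,200 + $40,400 + $30,800 + $28,300 + $6,300 + $20,100 + $19,600 = $209,400 (> $200,000).
Total number of separate transactions: 24 + 98 + 43 + 31 + 60 + 35 + 70 + 106 + 94 = 561 (> 500).
The test is 'and': both thresholds are exceeded.

Yes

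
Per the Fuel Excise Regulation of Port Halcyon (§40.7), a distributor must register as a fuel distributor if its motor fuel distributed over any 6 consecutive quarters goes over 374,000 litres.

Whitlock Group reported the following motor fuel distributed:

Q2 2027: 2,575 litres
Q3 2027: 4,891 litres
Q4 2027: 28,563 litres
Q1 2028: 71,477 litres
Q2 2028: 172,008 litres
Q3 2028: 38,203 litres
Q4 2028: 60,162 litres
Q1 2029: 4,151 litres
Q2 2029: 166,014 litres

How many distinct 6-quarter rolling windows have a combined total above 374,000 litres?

Q2 2027–Q3 2028: 2,575 litres + 4,891 litres + 28,563 litres + 71,477 litres + 172,008 litres + 38,203 litres = 317,717 litres (under)
Q3 2027–Q4 2028: 4,891 litres + 28,563 litres + 71,477 litres + 172,008 litres + 38,203 litres + 60,162 litres = 375,304 litres (over)
Q4 2027–Q1 2029: 28,563 litres + 71,477 litres + 172,008 litres + 38,203 litres + 60,162 litres + 4,151 litres = 374,564 litres (over)
Q1 2028–Q2 2029: 71,477 litres + 172,008 litres + 38,203 litres + 60,162 litres + 4,151 litres + 166,014 litres = 512,015 litres (over)
3 windows exceed the threshold.

3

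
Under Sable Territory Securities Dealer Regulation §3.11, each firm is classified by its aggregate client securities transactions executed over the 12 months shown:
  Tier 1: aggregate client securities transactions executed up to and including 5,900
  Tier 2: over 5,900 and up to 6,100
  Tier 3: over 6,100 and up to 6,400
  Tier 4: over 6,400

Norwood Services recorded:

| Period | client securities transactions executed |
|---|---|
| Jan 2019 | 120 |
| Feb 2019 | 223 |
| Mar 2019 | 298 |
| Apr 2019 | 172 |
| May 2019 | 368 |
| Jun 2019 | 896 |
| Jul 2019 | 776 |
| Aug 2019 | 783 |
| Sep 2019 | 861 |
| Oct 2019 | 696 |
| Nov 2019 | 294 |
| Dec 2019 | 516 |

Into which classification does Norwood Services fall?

Aggregate client securities transactions executed: 120 + 223 + 298 + 172 + 368 + 896 + 776 + 783 + 861 + 696 + 294 + 516 = 6,003.
5,900 < 6,003 ≤ 6,100, so Tier 2 applies.

Tier 2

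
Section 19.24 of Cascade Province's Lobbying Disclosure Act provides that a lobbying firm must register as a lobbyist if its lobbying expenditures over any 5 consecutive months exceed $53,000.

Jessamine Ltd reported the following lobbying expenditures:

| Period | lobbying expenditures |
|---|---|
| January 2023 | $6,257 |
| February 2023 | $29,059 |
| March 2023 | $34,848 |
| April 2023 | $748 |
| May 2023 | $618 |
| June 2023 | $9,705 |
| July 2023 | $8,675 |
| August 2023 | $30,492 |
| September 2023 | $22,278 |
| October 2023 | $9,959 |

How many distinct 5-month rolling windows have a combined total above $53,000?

5

January 2023–May 2023: $6,257 + $29,059 + $34,848 + $748 + $618 = $71,530 (over)
February 2023–June 2023: $29,059 + $34,848 + $748 + $618 + $9,705 = $74,978 (over)
March 2023–July 2023: $34,848 + $748 + $618 + $9,705 + $8,675 = $54,594 (over)
April 2023–August 2023: $748 + $618 + $9,705 + $8,675 + $30,492 = $50,238 (under)
May 2023–September 2023: $618 + $9,705 + $8,675 + $30,492 + $22,278 = $71,768 (over)
June 2023–October 2023: $9,705 + $8,675 + $30,492 + $22,278 + $9,959 = $81,109 (over)
5 windows exceed the threshold.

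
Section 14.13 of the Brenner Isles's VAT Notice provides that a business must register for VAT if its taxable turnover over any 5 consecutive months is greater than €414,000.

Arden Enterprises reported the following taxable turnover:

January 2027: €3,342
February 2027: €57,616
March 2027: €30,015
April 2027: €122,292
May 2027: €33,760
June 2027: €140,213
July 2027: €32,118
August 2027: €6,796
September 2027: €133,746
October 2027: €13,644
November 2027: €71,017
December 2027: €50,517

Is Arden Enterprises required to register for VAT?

No

January 2027–May 2027: €3,342 + €57,616 + €30,015 + €122,292 + €33,760 = €247,025 (under)
February 2027–June 2027: €57,616 + €30,015 + €122,292 + €33,760 + €140,213 = €383,896 (under)
March 2027–July 2027: €30,015 + €122,292 + €33,760 + €140,213 + €32,118 = €358,398 (under)
April 2027–August 2027: €122,292 + €33,760 + €140,213 + €32,118 + €6,796 = €335,179 (under)
May 2027–September 2027: €33,760 + €140,213 + €32,118 + €6,796 + €133,746 = €346,633 (under)
June 2027–October 2027: €140,213 + €32,118 + €6,796 + €133,746 + €13,644 = €326,517 (under)
July 2027–November 2027: €32,118 + €6,796 + €133,746 + €13,644 + €71,017 = €257,321 (under)
August 2027–December 2027: €6,796 + €133,746 + €13,644 + €71,017 + €50,517 = €275,720 (under)
No window exceeds €414,000.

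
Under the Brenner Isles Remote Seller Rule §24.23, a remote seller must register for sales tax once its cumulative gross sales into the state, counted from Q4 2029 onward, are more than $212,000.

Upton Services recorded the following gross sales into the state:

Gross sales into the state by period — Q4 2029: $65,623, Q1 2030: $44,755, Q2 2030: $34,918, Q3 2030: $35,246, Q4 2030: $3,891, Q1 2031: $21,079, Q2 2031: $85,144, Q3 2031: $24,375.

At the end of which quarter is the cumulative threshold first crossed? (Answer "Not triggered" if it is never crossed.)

Q2 2031

Through Q4 2029: $65,623
Through Q1 2030: $110,378
Through Q2 2030: $145,296
Through Q3 2030: $180,542
Through Q4 2030: $184,433
Through Q1 2031: $205,512
Through Q2 2031: $290,656 ← exceeds threshold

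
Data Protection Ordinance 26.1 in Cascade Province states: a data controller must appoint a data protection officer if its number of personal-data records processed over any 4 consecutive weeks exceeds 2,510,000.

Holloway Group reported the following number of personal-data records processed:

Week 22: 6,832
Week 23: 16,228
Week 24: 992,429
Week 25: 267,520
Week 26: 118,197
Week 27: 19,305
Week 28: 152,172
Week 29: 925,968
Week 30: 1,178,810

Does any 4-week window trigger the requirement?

No

Week 22–Week 25: 6,832 + 16,228 + 992,429 + 267,520 = 1,283,009 (under)
Week 23–Week 26: 16,228 + 992,429 + 267,520 + 118,197 = 1,394,374 (under)
Week 24–Week 27: 992,429 + 267,520 + 118,197 + 19,305 = 1,397,451 (under)
Week 25–Week 28: 267,520 + 118,197 + 19,305 + 152,172 = 557,194 (under)
Week 26–Week 29: 118,197 + 19,305 + 152,172 + 925,968 = 1,215,642 (under)
Week 27–Week 30: 19,305 + 152,172 + 925,968 + 1,178,810 = 2,276,255 (under)
No window exceeds 2,510,000.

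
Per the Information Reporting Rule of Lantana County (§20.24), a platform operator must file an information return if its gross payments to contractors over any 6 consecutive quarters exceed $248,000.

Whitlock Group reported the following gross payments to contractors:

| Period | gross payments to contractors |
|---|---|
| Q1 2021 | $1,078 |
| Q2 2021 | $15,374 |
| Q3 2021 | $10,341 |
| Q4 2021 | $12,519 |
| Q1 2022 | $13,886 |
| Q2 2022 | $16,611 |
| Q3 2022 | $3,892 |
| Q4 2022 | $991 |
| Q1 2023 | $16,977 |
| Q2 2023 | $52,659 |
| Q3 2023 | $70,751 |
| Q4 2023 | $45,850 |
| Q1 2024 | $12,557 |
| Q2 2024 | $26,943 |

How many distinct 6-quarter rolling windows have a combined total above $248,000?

Q1 2021–Q2 2022: $1,078 + $15,374 + $10,341 + $12,519 + $13,886 + $16,611 = $69,809 (under)
Q2 2021–Q3 2022: $15,374 + $10,341 + $12,519 + $13,886 + $16,611 + $3,892 = $72,623 (under)
Q3 2021–Q4 2022: $10,341 + $12,519 + $13,886 + $16,611 + $3,892 + $991 = $58,240 (under)
Q4 2021–Q1 2023: $12,519 + $13,886 + $16,611 + $3,892 + $991 + $16,977 = $64,876 (under)
Q1 2022–Q2 2023: $13,886 + $16,611 + $3,892 + $991 + $16,977 + $52,659 = $105,016 (under)
Q2 2022–Q3 2023: $16,611 + $3,892 + $991 + $16,977 + $52,659 + $70,751 = $161,881 (under)
Q3 2022–Q4 2023: $3,892 + $991 + $16,977 + $52,659 + $70,751 + $45,850 = $191,120 (under)
Q4 2022–Q1 2024: $991 + $16,977 + $52,659 + $70,751 + $45,850 + $12,557 = $199,785 (under)
Q1 2023–Q2 2024: $16,977 + $52,659 + $70,751 + $45,850 + $12,557 + $26,943 = $225,737 (under)
0 windows exceed the threshold.

0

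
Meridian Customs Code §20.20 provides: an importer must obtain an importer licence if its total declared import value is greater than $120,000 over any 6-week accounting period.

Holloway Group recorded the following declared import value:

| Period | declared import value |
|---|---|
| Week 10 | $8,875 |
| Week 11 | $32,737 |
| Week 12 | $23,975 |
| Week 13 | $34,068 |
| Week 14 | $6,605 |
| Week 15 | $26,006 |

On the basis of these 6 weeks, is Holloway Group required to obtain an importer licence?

Yes

Total declared import value: $8,875 + $32,737 + $23,975 + $34,068 + $6,605 + $26,006 = $132,266.
$132,266 > $120,000, so the threshold is exceeded.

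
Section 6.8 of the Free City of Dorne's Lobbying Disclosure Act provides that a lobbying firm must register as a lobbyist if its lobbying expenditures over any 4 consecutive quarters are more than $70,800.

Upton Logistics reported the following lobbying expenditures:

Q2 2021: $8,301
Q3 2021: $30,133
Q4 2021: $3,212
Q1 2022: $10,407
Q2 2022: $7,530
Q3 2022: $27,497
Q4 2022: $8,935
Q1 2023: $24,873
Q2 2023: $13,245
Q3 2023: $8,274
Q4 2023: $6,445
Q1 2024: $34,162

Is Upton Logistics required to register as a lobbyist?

Yes

Q2 2021–Q1 2022: $8,301 + $30,133 + $3,212 + $10,407 = $52,053 (under)
Q3 2021–Q2 2022: $30,133 + $3,212 + $10,407 + $7,530 = $51,282 (under)
Q4 2021–Q3 2022: $3,212 + $10,407 + $7,530 + $27,497 = $48,646 (under)
Q1 2022–Q4 2022: $10,407 + $7,530 + $27,497 + $8,935 = $54,369 (under)
Q2 2022–Q1 2023: $7,530 + $27,497 + $8,935 + $24,873 = $68,835 (under)
Q3 2022–Q2 2023: $27,497 + $8,935 + $24,873 + $13,245 = $74,550 (over)
Q4 2022–Q3 2023: $8,935 + $24,873 + $13,245 + $8,274 = $55,327 (under)
Q1 2023–Q4 2023: $24,873 + $13,245 + $8,274 + $6,445 = $52,837 (under)
Q2 2023–Q1 2024: $13,245 + $8,274 + $6,445 + $34,162 = $62,126 (under)
At least one window exceeds $70,800.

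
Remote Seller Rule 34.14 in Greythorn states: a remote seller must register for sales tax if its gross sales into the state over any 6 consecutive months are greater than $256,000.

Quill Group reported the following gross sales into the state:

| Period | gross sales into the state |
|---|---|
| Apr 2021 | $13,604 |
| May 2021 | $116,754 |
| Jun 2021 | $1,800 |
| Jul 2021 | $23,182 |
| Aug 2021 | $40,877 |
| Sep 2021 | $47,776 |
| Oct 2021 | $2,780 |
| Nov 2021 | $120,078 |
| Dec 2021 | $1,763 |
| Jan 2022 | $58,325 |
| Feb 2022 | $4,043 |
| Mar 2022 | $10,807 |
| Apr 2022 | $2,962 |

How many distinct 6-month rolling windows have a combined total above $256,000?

Apr 2021–Sep 2021: $13,604 + $116,754 + $1,800 + $23,182 + $40,877 + $47,776 = $243,993 (under)
May 2021–Oct 2021: $116,754 + $1,800 + $23,182 + $40,877 + $47,776 + $2,780 = $233,169 (under)
Jun 2021–Nov 2021: $1,800 + $23,182 + $40,877 + $47,776 + $2,780 + $120,078 = $236,493 (under)
Jul 2021–Dec 2021: $23,182 + $40,877 + $47,776 + $2,780 + $120,078 + $1,763 = $236,456 (under)
Aug 2021–Jan 2022: $40,877 + $47,776 + $2,780 + $120,078 + $1,763 + $58,325 = $271,599 (over)
Sep 2021–Feb 2022: $47,776 + $2,780 + $120,078 + $1,763 + $58,325 + $4,043 = $234,765 (under)
Oct 2021–Mar 2022: $2,780 + $120,078 + $1,763 + $58,325 + $4,043 + $10,807 = $197,796 (under)
Nov 2021–Apr 2022: $120,078 + $1,763 + $58,325 + $4,043 + $10,807 + $2,962 = $197,978 (under)
1 window exceeds the threshold.

1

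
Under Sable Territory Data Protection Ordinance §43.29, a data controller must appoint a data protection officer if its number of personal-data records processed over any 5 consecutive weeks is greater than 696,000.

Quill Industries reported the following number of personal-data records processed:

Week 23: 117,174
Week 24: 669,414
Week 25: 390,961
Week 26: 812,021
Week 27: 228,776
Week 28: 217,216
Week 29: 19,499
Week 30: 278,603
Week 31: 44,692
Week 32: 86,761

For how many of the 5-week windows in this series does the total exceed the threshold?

Week 23–Week 27: 117,174 + 669,414 + 390,961 + 812,021 + 228,776 = 2,218,346 (over)
Week 24–Week 28: 669,414 + 390,961 + 812,021 + 228,776 + 217,216 = 2,318,388 (over)
Week 25–Week 29: 390,961 + 812,021 + 228,776 + 217,216 + 19,499 = 1,668,473 (over)
Week 26–Week 30: 812,021 + 228,776 + 217,216 + 19,499 + 278,603 = 1,556,115 (over)
Week 27–Week 31: 228,776 + 217,216 + 19,499 + 278,603 + 44,692 = 788,786 (over)
Week 28–Week 32: 217,216 + 19,499 + 278,603 + 44,692 + 86,761 = 646,771 (under)
5 windows exceed the threshold.

5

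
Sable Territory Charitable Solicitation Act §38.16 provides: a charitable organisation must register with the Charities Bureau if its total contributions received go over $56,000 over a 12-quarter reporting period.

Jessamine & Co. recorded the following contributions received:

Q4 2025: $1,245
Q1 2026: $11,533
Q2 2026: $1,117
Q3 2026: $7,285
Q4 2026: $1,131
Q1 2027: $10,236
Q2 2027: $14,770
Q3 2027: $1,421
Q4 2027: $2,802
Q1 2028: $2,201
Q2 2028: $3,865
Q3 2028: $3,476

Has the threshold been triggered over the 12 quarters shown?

Total contributions received: $1,245 + $11,533 + $1,117 + $7,285 + $1,131 + $10,236 + $14,770 + $1,421 + $2,802 + $2,201 + $3,865 + $3,476 = $61,082.
$61,082 > $56,000, so the threshold is exceeded.

Yes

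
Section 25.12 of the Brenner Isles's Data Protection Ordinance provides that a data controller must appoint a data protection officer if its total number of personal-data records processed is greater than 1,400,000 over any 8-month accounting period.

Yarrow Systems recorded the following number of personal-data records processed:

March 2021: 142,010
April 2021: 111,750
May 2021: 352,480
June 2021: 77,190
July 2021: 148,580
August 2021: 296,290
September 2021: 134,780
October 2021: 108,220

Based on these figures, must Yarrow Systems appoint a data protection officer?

Total number of personal-data records processed: 142,010 + 111,750 + 352,480 + 77,190 + 148,580 + 296,290 + 134,780 + 108,220 = 1,371,300.
1,371,300 ≤ 1,400,000, so the threshold is not exceeded.

No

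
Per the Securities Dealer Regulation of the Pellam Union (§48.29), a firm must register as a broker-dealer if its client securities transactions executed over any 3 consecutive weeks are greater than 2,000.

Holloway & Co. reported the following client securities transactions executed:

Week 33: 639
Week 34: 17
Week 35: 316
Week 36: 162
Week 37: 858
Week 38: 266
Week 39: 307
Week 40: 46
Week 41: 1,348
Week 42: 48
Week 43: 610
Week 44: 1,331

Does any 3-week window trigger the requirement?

Yes

Week 33–Week 35: 639 + 17 + 316 = 972 (under)
Week 34–Week 36: 17 + 316 + 162 = 495 (under)
Week 35–Week 37: 316 + 162 + 858 = 1,336 (under)
Week 36–Week 38: 162 + 858 + 266 = 1,286 (under)
Week 37–Week 39: 858 + 266 + 307 = 1,431 (under)
Week 38–Week 40: 266 + 307 + 46 = 619 (under)
Week 39–Week 41: 307 + 46 + 1,348 = 1,701 (under)
Week 40–Week 42: 46 + 1,348 + 48 = 1,442 (under)
Week 41–Week 43: 1,348 + 48 + 610 = 2,006 (over)
Week 42–Week 44: 48 + 610 + 1,331 = 1,989 (under)
At least one window exceeds 2,000.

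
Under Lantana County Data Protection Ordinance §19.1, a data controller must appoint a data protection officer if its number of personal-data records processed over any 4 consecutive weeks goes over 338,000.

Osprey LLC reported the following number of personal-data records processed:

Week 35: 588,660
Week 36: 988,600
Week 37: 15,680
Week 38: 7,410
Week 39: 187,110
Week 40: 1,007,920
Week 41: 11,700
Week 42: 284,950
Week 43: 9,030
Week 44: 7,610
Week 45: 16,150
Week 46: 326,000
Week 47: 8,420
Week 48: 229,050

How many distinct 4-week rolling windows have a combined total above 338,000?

9

Week 35–Week 38: 588,660 + 988,600 + 15,680 + 7,410 = 1,600,350 (over)
Week 36–Week 39: 988,600 + 15,680 + 7,410 + 187,110 = 1,198,800 (over)
Week 37–Week 40: 15,680 + 7,410 + 187,110 + 1,007,920 = 1,218,120 (over)
Week 38–Week 41: 7,410 + 187,110 + 1,007,920 + 11,700 = 1,214,140 (over)
Week 39–Week 42: 187,110 + 1,007,920 + 11,700 + 284,950 = 1,491,680 (over)
Week 40–Week 43: 1,007,920 + 11,700 + 284,950 + 9,030 = 1,313,600 (over)
Week 41–Week 44: 11,700 + 284,950 + 9,030 + 7,610 = 313,290 (under)
Week 42–Week 45: 284,950 + 9,030 + 7,610 + 16,150 = 317,740 (under)
Week 43–Week 46: 9,030 + 7,610 + 16,150 + 326,000 = 358,790 (over)
Week 44–Week 47: 7,610 + 16,150 + 326,000 + 8,420 = 358,180 (over)
Week 45–Week 48: 16,150 + 326,000 + 8,420 + 229,050 = 579,620 (over)
9 windows exceed the threshold.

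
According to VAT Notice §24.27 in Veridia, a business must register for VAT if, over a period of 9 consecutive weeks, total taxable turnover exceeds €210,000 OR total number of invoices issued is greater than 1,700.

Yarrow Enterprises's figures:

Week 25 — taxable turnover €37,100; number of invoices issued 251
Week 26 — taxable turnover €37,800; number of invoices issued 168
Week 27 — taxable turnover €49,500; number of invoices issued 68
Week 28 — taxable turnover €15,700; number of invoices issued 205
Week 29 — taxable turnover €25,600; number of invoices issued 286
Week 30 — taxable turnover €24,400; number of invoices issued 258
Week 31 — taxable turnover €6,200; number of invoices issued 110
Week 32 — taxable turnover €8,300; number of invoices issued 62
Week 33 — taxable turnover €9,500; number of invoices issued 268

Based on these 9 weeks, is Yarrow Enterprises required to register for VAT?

Yes

Total taxable turnover: €37,100 + €37,800 + €49,500 + €15,700 + €25,600 + €24,400 + €6,200 + €8,300 + €9,500 = €214,100 (> €210,000).
Total number of invoices issued: 251 + 168 + 68 + 205 + 286 + 258 + 110 + 62 + 268 = 1,676 (≤ 1,700).
The test is 'or': at least one threshold is exceeded.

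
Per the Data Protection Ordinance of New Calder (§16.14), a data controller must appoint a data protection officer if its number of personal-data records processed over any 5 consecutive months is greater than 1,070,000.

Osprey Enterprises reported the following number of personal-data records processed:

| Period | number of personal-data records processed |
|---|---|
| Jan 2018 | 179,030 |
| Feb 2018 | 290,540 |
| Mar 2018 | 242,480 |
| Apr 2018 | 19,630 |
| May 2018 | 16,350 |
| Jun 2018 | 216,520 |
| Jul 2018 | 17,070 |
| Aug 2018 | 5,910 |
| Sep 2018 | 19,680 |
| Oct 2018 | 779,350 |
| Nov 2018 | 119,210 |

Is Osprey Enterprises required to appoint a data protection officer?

No

Jan 2018–May 2018: 179,030 + 290,540 + 242,480 + 19,630 + 16,350 = 748,030 (under)
Feb 2018–Jun 2018: 290,540 + 242,480 + 19,630 + 16,350 + 216,520 = 785,520 (under)
Mar 2018–Jul 2018: 242,480 + 19,630 + 16,350 + 216,520 + 17,070 = 512,050 (under)
Apr 2018–Aug 2018: 19,630 + 16,350 + 216,520 + 17,070 + 5,910 = 275,480 (under)
May 2018–Sep 2018: 16,350 + 216,520 + 17,070 + 5,910 + 19,680 = 275,530 (under)
Jun 2018–Oct 2018: 216,520 + 17,070 + 5,910 + 19,680 + 779,350 = 1,038,530 (under)
Jul 2018–Nov 2018: 17,070 + 5,910 + 19,680 + 779,350 + 119,210 = 941,220 (under)
No window exceeds 1,070,000.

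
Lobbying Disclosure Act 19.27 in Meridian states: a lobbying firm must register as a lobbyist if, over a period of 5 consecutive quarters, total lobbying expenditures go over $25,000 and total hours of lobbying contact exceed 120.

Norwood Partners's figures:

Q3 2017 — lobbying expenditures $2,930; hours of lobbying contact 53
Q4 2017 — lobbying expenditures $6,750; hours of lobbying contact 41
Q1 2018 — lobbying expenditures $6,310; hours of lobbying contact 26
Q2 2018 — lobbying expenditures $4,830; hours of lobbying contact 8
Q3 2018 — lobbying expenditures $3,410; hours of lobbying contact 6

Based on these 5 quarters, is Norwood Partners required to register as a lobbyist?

Total lobbying expenditures: $2,930 + $6,750 + $6,310 + $4,830 + $3,410 = $24,230 (≤ $25,000).
Total hours of lobbying contact: 53 + 41 + 26 + 8 + 6 = 134 (> 120).
The test is 'and': the rule requires both, and at least one is not exceeded.

No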